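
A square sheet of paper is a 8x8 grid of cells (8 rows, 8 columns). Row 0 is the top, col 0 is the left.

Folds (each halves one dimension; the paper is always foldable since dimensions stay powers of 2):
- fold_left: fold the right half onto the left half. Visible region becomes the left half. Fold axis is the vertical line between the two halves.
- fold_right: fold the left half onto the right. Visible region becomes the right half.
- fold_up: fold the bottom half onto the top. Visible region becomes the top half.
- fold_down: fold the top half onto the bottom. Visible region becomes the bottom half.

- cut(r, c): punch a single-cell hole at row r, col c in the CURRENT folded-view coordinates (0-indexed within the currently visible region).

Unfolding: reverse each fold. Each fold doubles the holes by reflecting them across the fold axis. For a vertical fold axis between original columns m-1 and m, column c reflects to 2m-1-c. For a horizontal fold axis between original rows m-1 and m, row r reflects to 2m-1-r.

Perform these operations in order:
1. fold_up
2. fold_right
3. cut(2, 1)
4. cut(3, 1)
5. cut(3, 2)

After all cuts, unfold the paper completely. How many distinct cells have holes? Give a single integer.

Op 1 fold_up: fold axis h@4; visible region now rows[0,4) x cols[0,8) = 4x8
Op 2 fold_right: fold axis v@4; visible region now rows[0,4) x cols[4,8) = 4x4
Op 3 cut(2, 1): punch at orig (2,5); cuts so far [(2, 5)]; region rows[0,4) x cols[4,8) = 4x4
Op 4 cut(3, 1): punch at orig (3,5); cuts so far [(2, 5), (3, 5)]; region rows[0,4) x cols[4,8) = 4x4
Op 5 cut(3, 2): punch at orig (3,6); cuts so far [(2, 5), (3, 5), (3, 6)]; region rows[0,4) x cols[4,8) = 4x4
Unfold 1 (reflect across v@4): 6 holes -> [(2, 2), (2, 5), (3, 1), (3, 2), (3, 5), (3, 6)]
Unfold 2 (reflect across h@4): 12 holes -> [(2, 2), (2, 5), (3, 1), (3, 2), (3, 5), (3, 6), (4, 1), (4, 2), (4, 5), (4, 6), (5, 2), (5, 5)]

Answer: 12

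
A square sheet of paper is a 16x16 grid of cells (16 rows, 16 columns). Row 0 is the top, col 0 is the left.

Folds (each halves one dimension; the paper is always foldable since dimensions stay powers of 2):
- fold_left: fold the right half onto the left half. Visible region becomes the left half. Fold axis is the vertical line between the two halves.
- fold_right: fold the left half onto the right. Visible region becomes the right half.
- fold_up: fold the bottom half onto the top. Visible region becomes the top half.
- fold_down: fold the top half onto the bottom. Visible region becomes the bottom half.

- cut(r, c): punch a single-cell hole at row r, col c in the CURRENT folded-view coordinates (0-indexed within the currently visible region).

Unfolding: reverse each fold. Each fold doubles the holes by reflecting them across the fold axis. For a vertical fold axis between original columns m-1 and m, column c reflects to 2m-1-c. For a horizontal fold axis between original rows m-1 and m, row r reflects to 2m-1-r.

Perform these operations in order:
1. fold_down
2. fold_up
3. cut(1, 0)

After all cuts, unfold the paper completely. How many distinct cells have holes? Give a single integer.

Answer: 4

Derivation:
Op 1 fold_down: fold axis h@8; visible region now rows[8,16) x cols[0,16) = 8x16
Op 2 fold_up: fold axis h@12; visible region now rows[8,12) x cols[0,16) = 4x16
Op 3 cut(1, 0): punch at orig (9,0); cuts so far [(9, 0)]; region rows[8,12) x cols[0,16) = 4x16
Unfold 1 (reflect across h@12): 2 holes -> [(9, 0), (14, 0)]
Unfold 2 (reflect across h@8): 4 holes -> [(1, 0), (6, 0), (9, 0), (14, 0)]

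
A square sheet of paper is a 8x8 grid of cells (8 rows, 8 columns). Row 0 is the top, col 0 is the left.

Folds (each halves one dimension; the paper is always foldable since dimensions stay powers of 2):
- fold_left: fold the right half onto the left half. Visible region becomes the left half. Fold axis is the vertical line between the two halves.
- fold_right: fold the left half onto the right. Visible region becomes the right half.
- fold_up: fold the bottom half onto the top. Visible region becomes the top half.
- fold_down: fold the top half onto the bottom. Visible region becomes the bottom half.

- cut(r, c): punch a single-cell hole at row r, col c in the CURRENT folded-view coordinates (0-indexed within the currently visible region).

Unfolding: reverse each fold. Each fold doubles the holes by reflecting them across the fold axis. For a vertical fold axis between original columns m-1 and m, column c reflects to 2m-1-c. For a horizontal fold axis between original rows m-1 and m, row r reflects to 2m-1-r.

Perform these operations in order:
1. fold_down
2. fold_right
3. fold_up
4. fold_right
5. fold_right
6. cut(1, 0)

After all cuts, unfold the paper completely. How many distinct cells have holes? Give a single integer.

Op 1 fold_down: fold axis h@4; visible region now rows[4,8) x cols[0,8) = 4x8
Op 2 fold_right: fold axis v@4; visible region now rows[4,8) x cols[4,8) = 4x4
Op 3 fold_up: fold axis h@6; visible region now rows[4,6) x cols[4,8) = 2x4
Op 4 fold_right: fold axis v@6; visible region now rows[4,6) x cols[6,8) = 2x2
Op 5 fold_right: fold axis v@7; visible region now rows[4,6) x cols[7,8) = 2x1
Op 6 cut(1, 0): punch at orig (5,7); cuts so far [(5, 7)]; region rows[4,6) x cols[7,8) = 2x1
Unfold 1 (reflect across v@7): 2 holes -> [(5, 6), (5, 7)]
Unfold 2 (reflect across v@6): 4 holes -> [(5, 4), (5, 5), (5, 6), (5, 7)]
Unfold 3 (reflect across h@6): 8 holes -> [(5, 4), (5, 5), (5, 6), (5, 7), (6, 4), (6, 5), (6, 6), (6, 7)]
Unfold 4 (reflect across v@4): 16 holes -> [(5, 0), (5, 1), (5, 2), (5, 3), (5, 4), (5, 5), (5, 6), (5, 7), (6, 0), (6, 1), (6, 2), (6, 3), (6, 4), (6, 5), (6, 6), (6, 7)]
Unfold 5 (reflect across h@4): 32 holes -> [(1, 0), (1, 1), (1, 2), (1, 3), (1, 4), (1, 5), (1, 6), (1, 7), (2, 0), (2, 1), (2, 2), (2, 3), (2, 4), (2, 5), (2, 6), (2, 7), (5, 0), (5, 1), (5, 2), (5, 3), (5, 4), (5, 5), (5, 6), (5, 7), (6, 0), (6, 1), (6, 2), (6, 3), (6, 4), (6, 5), (6, 6), (6, 7)]

Answer: 32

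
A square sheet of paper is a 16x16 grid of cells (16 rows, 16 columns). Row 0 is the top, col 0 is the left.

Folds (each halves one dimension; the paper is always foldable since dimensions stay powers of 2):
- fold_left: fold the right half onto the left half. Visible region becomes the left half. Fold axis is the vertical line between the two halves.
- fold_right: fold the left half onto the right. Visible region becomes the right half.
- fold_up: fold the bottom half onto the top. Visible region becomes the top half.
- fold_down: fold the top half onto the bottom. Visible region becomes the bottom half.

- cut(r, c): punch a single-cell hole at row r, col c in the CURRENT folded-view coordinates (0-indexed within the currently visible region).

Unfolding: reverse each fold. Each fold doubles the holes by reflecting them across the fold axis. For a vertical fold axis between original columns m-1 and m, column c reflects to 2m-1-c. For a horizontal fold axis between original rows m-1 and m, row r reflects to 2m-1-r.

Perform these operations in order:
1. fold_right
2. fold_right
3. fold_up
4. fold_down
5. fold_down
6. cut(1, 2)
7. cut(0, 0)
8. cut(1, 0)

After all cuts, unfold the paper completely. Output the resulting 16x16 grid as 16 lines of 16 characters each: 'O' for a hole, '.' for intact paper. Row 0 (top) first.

Answer: .O.OO.O..O.OO.O.
...OO......OO...
...OO......OO...
.O.OO.O..O.OO.O.
.O.OO.O..O.OO.O.
...OO......OO...
...OO......OO...
.O.OO.O..O.OO.O.
.O.OO.O..O.OO.O.
...OO......OO...
...OO......OO...
.O.OO.O..O.OO.O.
.O.OO.O..O.OO.O.
...OO......OO...
...OO......OO...
.O.OO.O..O.OO.O.

Derivation:
Op 1 fold_right: fold axis v@8; visible region now rows[0,16) x cols[8,16) = 16x8
Op 2 fold_right: fold axis v@12; visible region now rows[0,16) x cols[12,16) = 16x4
Op 3 fold_up: fold axis h@8; visible region now rows[0,8) x cols[12,16) = 8x4
Op 4 fold_down: fold axis h@4; visible region now rows[4,8) x cols[12,16) = 4x4
Op 5 fold_down: fold axis h@6; visible region now rows[6,8) x cols[12,16) = 2x4
Op 6 cut(1, 2): punch at orig (7,14); cuts so far [(7, 14)]; region rows[6,8) x cols[12,16) = 2x4
Op 7 cut(0, 0): punch at orig (6,12); cuts so far [(6, 12), (7, 14)]; region rows[6,8) x cols[12,16) = 2x4
Op 8 cut(1, 0): punch at orig (7,12); cuts so far [(6, 12), (7, 12), (7, 14)]; region rows[6,8) x cols[12,16) = 2x4
Unfold 1 (reflect across h@6): 6 holes -> [(4, 12), (4, 14), (5, 12), (6, 12), (7, 12), (7, 14)]
Unfold 2 (reflect across h@4): 12 holes -> [(0, 12), (0, 14), (1, 12), (2, 12), (3, 12), (3, 14), (4, 12), (4, 14), (5, 12), (6, 12), (7, 12), (7, 14)]
Unfold 3 (reflect across h@8): 24 holes -> [(0, 12), (0, 14), (1, 12), (2, 12), (3, 12), (3, 14), (4, 12), (4, 14), (5, 12), (6, 12), (7, 12), (7, 14), (8, 12), (8, 14), (9, 12), (10, 12), (11, 12), (11, 14), (12, 12), (12, 14), (13, 12), (14, 12), (15, 12), (15, 14)]
Unfold 4 (reflect across v@12): 48 holes -> [(0, 9), (0, 11), (0, 12), (0, 14), (1, 11), (1, 12), (2, 11), (2, 12), (3, 9), (3, 11), (3, 12), (3, 14), (4, 9), (4, 11), (4, 12), (4, 14), (5, 11), (5, 12), (6, 11), (6, 12), (7, 9), (7, 11), (7, 12), (7, 14), (8, 9), (8, 11), (8, 12), (8, 14), (9, 11), (9, 12), (10, 11), (10, 12), (11, 9), (11, 11), (11, 12), (11, 14), (12, 9), (12, 11), (12, 12), (12, 14), (13, 11), (13, 12), (14, 11), (14, 12), (15, 9), (15, 11), (15, 12), (15, 14)]
Unfold 5 (reflect across v@8): 96 holes -> [(0, 1), (0, 3), (0, 4), (0, 6), (0, 9), (0, 11), (0, 12), (0, 14), (1, 3), (1, 4), (1, 11), (1, 12), (2, 3), (2, 4), (2, 11), (2, 12), (3, 1), (3, 3), (3, 4), (3, 6), (3, 9), (3, 11), (3, 12), (3, 14), (4, 1), (4, 3), (4, 4), (4, 6), (4, 9), (4, 11), (4, 12), (4, 14), (5, 3), (5, 4), (5, 11), (5, 12), (6, 3), (6, 4), (6, 11), (6, 12), (7, 1), (7, 3), (7, 4), (7, 6), (7, 9), (7, 11), (7, 12), (7, 14), (8, 1), (8, 3), (8, 4), (8, 6), (8, 9), (8, 11), (8, 12), (8, 14), (9, 3), (9, 4), (9, 11), (9, 12), (10, 3), (10, 4), (10, 11), (10, 12), (11, 1), (11, 3), (11, 4), (11, 6), (11, 9), (11, 11), (11, 12), (11, 14), (12, 1), (12, 3), (12, 4), (12, 6), (12, 9), (12, 11), (12, 12), (12, 14), (13, 3), (13, 4), (13, 11), (13, 12), (14, 3), (14, 4), (14, 11), (14, 12), (15, 1), (15, 3), (15, 4), (15, 6), (15, 9), (15, 11), (15, 12), (15, 14)]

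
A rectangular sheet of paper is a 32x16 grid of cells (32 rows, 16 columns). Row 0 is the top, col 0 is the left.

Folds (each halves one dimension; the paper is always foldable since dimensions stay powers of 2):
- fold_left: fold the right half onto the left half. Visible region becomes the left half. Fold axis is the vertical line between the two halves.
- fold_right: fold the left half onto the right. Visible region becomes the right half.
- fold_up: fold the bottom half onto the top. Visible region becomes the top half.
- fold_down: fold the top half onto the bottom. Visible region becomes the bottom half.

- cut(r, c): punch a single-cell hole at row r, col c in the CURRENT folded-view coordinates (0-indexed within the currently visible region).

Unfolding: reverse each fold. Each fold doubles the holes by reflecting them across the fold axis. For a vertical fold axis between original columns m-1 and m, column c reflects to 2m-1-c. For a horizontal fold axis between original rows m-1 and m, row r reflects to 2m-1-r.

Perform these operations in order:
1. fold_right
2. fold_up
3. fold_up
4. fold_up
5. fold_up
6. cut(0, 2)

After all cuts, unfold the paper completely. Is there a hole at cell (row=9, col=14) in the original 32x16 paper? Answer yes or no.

Answer: no

Derivation:
Op 1 fold_right: fold axis v@8; visible region now rows[0,32) x cols[8,16) = 32x8
Op 2 fold_up: fold axis h@16; visible region now rows[0,16) x cols[8,16) = 16x8
Op 3 fold_up: fold axis h@8; visible region now rows[0,8) x cols[8,16) = 8x8
Op 4 fold_up: fold axis h@4; visible region now rows[0,4) x cols[8,16) = 4x8
Op 5 fold_up: fold axis h@2; visible region now rows[0,2) x cols[8,16) = 2x8
Op 6 cut(0, 2): punch at orig (0,10); cuts so far [(0, 10)]; region rows[0,2) x cols[8,16) = 2x8
Unfold 1 (reflect across h@2): 2 holes -> [(0, 10), (3, 10)]
Unfold 2 (reflect across h@4): 4 holes -> [(0, 10), (3, 10), (4, 10), (7, 10)]
Unfold 3 (reflect across h@8): 8 holes -> [(0, 10), (3, 10), (4, 10), (7, 10), (8, 10), (11, 10), (12, 10), (15, 10)]
Unfold 4 (reflect across h@16): 16 holes -> [(0, 10), (3, 10), (4, 10), (7, 10), (8, 10), (11, 10), (12, 10), (15, 10), (16, 10), (19, 10), (20, 10), (23, 10), (24, 10), (27, 10), (28, 10), (31, 10)]
Unfold 5 (reflect across v@8): 32 holes -> [(0, 5), (0, 10), (3, 5), (3, 10), (4, 5), (4, 10), (7, 5), (7, 10), (8, 5), (8, 10), (11, 5), (11, 10), (12, 5), (12, 10), (15, 5), (15, 10), (16, 5), (16, 10), (19, 5), (19, 10), (20, 5), (20, 10), (23, 5), (23, 10), (24, 5), (24, 10), (27, 5), (27, 10), (28, 5), (28, 10), (31, 5), (31, 10)]
Holes: [(0, 5), (0, 10), (3, 5), (3, 10), (4, 5), (4, 10), (7, 5), (7, 10), (8, 5), (8, 10), (11, 5), (11, 10), (12, 5), (12, 10), (15, 5), (15, 10), (16, 5), (16, 10), (19, 5), (19, 10), (20, 5), (20, 10), (23, 5), (23, 10), (24, 5), (24, 10), (27, 5), (27, 10), (28, 5), (28, 10), (31, 5), (31, 10)]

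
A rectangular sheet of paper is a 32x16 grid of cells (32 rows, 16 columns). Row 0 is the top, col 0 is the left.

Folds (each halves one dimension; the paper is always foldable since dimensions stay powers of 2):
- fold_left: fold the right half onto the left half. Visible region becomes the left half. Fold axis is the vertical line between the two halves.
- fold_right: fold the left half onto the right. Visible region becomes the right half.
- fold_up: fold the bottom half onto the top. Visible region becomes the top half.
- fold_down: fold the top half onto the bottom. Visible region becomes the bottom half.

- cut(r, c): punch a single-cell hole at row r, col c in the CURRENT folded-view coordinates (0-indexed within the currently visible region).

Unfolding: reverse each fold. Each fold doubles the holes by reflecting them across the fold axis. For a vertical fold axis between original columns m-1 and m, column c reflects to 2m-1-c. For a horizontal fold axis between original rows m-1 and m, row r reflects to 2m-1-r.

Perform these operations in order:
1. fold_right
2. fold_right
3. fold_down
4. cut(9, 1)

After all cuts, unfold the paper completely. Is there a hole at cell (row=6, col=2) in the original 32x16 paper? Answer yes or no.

Op 1 fold_right: fold axis v@8; visible region now rows[0,32) x cols[8,16) = 32x8
Op 2 fold_right: fold axis v@12; visible region now rows[0,32) x cols[12,16) = 32x4
Op 3 fold_down: fold axis h@16; visible region now rows[16,32) x cols[12,16) = 16x4
Op 4 cut(9, 1): punch at orig (25,13); cuts so far [(25, 13)]; region rows[16,32) x cols[12,16) = 16x4
Unfold 1 (reflect across h@16): 2 holes -> [(6, 13), (25, 13)]
Unfold 2 (reflect across v@12): 4 holes -> [(6, 10), (6, 13), (25, 10), (25, 13)]
Unfold 3 (reflect across v@8): 8 holes -> [(6, 2), (6, 5), (6, 10), (6, 13), (25, 2), (25, 5), (25, 10), (25, 13)]
Holes: [(6, 2), (6, 5), (6, 10), (6, 13), (25, 2), (25, 5), (25, 10), (25, 13)]

Answer: yes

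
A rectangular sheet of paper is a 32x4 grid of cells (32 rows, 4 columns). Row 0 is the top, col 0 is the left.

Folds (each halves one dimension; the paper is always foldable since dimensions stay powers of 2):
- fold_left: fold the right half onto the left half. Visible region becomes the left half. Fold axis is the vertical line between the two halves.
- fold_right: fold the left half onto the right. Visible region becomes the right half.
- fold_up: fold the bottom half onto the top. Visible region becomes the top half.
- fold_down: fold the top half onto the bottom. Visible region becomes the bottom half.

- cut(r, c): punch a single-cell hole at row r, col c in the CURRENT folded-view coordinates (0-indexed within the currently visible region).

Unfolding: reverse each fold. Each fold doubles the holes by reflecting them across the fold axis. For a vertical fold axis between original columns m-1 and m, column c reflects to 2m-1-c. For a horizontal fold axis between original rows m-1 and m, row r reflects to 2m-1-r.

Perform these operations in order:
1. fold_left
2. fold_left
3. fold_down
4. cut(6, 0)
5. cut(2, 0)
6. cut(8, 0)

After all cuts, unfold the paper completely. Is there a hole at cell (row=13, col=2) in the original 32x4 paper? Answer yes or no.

Op 1 fold_left: fold axis v@2; visible region now rows[0,32) x cols[0,2) = 32x2
Op 2 fold_left: fold axis v@1; visible region now rows[0,32) x cols[0,1) = 32x1
Op 3 fold_down: fold axis h@16; visible region now rows[16,32) x cols[0,1) = 16x1
Op 4 cut(6, 0): punch at orig (22,0); cuts so far [(22, 0)]; region rows[16,32) x cols[0,1) = 16x1
Op 5 cut(2, 0): punch at orig (18,0); cuts so far [(18, 0), (22, 0)]; region rows[16,32) x cols[0,1) = 16x1
Op 6 cut(8, 0): punch at orig (24,0); cuts so far [(18, 0), (22, 0), (24, 0)]; region rows[16,32) x cols[0,1) = 16x1
Unfold 1 (reflect across h@16): 6 holes -> [(7, 0), (9, 0), (13, 0), (18, 0), (22, 0), (24, 0)]
Unfold 2 (reflect across v@1): 12 holes -> [(7, 0), (7, 1), (9, 0), (9, 1), (13, 0), (13, 1), (18, 0), (18, 1), (22, 0), (22, 1), (24, 0), (24, 1)]
Unfold 3 (reflect across v@2): 24 holes -> [(7, 0), (7, 1), (7, 2), (7, 3), (9, 0), (9, 1), (9, 2), (9, 3), (13, 0), (13, 1), (13, 2), (13, 3), (18, 0), (18, 1), (18, 2), (18, 3), (22, 0), (22, 1), (22, 2), (22, 3), (24, 0), (24, 1), (24, 2), (24, 3)]
Holes: [(7, 0), (7, 1), (7, 2), (7, 3), (9, 0), (9, 1), (9, 2), (9, 3), (13, 0), (13, 1), (13, 2), (13, 3), (18, 0), (18, 1), (18, 2), (18, 3), (22, 0), (22, 1), (22, 2), (22, 3), (24, 0), (24, 1), (24, 2), (24, 3)]

Answer: yes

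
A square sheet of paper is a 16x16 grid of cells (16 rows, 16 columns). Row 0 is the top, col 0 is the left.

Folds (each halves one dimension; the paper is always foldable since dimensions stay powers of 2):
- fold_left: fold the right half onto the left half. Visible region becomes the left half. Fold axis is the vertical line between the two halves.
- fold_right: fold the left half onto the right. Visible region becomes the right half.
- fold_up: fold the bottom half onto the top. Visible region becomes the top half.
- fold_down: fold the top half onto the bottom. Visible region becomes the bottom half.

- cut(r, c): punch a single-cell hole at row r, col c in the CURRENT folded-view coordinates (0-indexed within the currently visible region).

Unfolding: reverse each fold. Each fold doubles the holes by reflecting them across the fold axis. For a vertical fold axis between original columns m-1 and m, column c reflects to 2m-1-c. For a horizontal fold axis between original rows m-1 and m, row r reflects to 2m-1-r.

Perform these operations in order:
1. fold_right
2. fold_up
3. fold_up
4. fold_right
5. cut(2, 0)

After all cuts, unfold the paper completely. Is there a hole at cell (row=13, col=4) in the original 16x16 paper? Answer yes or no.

Op 1 fold_right: fold axis v@8; visible region now rows[0,16) x cols[8,16) = 16x8
Op 2 fold_up: fold axis h@8; visible region now rows[0,8) x cols[8,16) = 8x8
Op 3 fold_up: fold axis h@4; visible region now rows[0,4) x cols[8,16) = 4x8
Op 4 fold_right: fold axis v@12; visible region now rows[0,4) x cols[12,16) = 4x4
Op 5 cut(2, 0): punch at orig (2,12); cuts so far [(2, 12)]; region rows[0,4) x cols[12,16) = 4x4
Unfold 1 (reflect across v@12): 2 holes -> [(2, 11), (2, 12)]
Unfold 2 (reflect across h@4): 4 holes -> [(2, 11), (2, 12), (5, 11), (5, 12)]
Unfold 3 (reflect across h@8): 8 holes -> [(2, 11), (2, 12), (5, 11), (5, 12), (10, 11), (10, 12), (13, 11), (13, 12)]
Unfold 4 (reflect across v@8): 16 holes -> [(2, 3), (2, 4), (2, 11), (2, 12), (5, 3), (5, 4), (5, 11), (5, 12), (10, 3), (10, 4), (10, 11), (10, 12), (13, 3), (13, 4), (13, 11), (13, 12)]
Holes: [(2, 3), (2, 4), (2, 11), (2, 12), (5, 3), (5, 4), (5, 11), (5, 12), (10, 3), (10, 4), (10, 11), (10, 12), (13, 3), (13, 4), (13, 11), (13, 12)]

Answer: yes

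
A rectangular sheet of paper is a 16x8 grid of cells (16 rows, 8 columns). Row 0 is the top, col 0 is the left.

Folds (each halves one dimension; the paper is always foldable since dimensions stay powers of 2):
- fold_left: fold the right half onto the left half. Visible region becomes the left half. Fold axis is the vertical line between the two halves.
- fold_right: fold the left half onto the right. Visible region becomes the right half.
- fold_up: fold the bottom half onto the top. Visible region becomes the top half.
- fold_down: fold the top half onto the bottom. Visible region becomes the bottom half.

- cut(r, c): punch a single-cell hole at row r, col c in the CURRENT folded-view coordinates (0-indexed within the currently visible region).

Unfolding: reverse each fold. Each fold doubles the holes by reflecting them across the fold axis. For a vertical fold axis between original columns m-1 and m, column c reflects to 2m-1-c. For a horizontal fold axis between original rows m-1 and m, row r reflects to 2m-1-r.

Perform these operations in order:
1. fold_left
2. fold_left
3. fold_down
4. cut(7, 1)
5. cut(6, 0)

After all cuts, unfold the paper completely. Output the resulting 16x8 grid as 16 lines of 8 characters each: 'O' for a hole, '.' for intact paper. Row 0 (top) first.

Answer: .OO..OO.
O..OO..O
........
........
........
........
........
........
........
........
........
........
........
........
O..OO..O
.OO..OO.

Derivation:
Op 1 fold_left: fold axis v@4; visible region now rows[0,16) x cols[0,4) = 16x4
Op 2 fold_left: fold axis v@2; visible region now rows[0,16) x cols[0,2) = 16x2
Op 3 fold_down: fold axis h@8; visible region now rows[8,16) x cols[0,2) = 8x2
Op 4 cut(7, 1): punch at orig (15,1); cuts so far [(15, 1)]; region rows[8,16) x cols[0,2) = 8x2
Op 5 cut(6, 0): punch at orig (14,0); cuts so far [(14, 0), (15, 1)]; region rows[8,16) x cols[0,2) = 8x2
Unfold 1 (reflect across h@8): 4 holes -> [(0, 1), (1, 0), (14, 0), (15, 1)]
Unfold 2 (reflect across v@2): 8 holes -> [(0, 1), (0, 2), (1, 0), (1, 3), (14, 0), (14, 3), (15, 1), (15, 2)]
Unfold 3 (reflect across v@4): 16 holes -> [(0, 1), (0, 2), (0, 5), (0, 6), (1, 0), (1, 3), (1, 4), (1, 7), (14, 0), (14, 3), (14, 4), (14, 7), (15, 1), (15, 2), (15, 5), (15, 6)]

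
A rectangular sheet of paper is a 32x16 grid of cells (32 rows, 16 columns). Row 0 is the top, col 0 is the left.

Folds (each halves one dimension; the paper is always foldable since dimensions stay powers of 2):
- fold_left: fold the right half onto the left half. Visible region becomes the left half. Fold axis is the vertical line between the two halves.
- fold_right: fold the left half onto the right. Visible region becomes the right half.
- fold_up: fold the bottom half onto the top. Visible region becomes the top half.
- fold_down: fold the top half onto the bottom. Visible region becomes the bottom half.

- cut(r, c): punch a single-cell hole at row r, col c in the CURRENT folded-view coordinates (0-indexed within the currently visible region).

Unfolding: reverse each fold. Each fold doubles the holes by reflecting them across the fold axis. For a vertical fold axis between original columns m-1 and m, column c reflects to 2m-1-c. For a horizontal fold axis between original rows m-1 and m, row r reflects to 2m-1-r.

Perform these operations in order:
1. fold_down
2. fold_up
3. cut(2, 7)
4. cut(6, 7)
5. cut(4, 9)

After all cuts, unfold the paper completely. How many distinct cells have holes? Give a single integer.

Op 1 fold_down: fold axis h@16; visible region now rows[16,32) x cols[0,16) = 16x16
Op 2 fold_up: fold axis h@24; visible region now rows[16,24) x cols[0,16) = 8x16
Op 3 cut(2, 7): punch at orig (18,7); cuts so far [(18, 7)]; region rows[16,24) x cols[0,16) = 8x16
Op 4 cut(6, 7): punch at orig (22,7); cuts so far [(18, 7), (22, 7)]; region rows[16,24) x cols[0,16) = 8x16
Op 5 cut(4, 9): punch at orig (20,9); cuts so far [(18, 7), (20, 9), (22, 7)]; region rows[16,24) x cols[0,16) = 8x16
Unfold 1 (reflect across h@24): 6 holes -> [(18, 7), (20, 9), (22, 7), (25, 7), (27, 9), (29, 7)]
Unfold 2 (reflect across h@16): 12 holes -> [(2, 7), (4, 9), (6, 7), (9, 7), (11, 9), (13, 7), (18, 7), (20, 9), (22, 7), (25, 7), (27, 9), (29, 7)]

Answer: 12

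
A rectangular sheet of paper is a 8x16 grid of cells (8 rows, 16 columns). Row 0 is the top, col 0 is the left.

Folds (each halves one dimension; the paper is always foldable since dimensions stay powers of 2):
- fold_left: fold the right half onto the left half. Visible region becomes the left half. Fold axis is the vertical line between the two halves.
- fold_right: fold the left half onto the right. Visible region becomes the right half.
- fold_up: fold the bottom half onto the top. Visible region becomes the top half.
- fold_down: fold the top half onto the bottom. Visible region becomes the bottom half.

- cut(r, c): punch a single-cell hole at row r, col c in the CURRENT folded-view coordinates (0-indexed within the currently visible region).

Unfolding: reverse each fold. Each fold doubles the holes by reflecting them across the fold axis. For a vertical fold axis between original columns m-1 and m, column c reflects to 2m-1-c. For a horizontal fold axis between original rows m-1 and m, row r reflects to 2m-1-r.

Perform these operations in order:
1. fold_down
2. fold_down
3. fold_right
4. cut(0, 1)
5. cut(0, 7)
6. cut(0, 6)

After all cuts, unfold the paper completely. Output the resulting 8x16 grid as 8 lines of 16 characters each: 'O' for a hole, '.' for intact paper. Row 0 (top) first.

Op 1 fold_down: fold axis h@4; visible region now rows[4,8) x cols[0,16) = 4x16
Op 2 fold_down: fold axis h@6; visible region now rows[6,8) x cols[0,16) = 2x16
Op 3 fold_right: fold axis v@8; visible region now rows[6,8) x cols[8,16) = 2x8
Op 4 cut(0, 1): punch at orig (6,9); cuts so far [(6, 9)]; region rows[6,8) x cols[8,16) = 2x8
Op 5 cut(0, 7): punch at orig (6,15); cuts so far [(6, 9), (6, 15)]; region rows[6,8) x cols[8,16) = 2x8
Op 6 cut(0, 6): punch at orig (6,14); cuts so far [(6, 9), (6, 14), (6, 15)]; region rows[6,8) x cols[8,16) = 2x8
Unfold 1 (reflect across v@8): 6 holes -> [(6, 0), (6, 1), (6, 6), (6, 9), (6, 14), (6, 15)]
Unfold 2 (reflect across h@6): 12 holes -> [(5, 0), (5, 1), (5, 6), (5, 9), (5, 14), (5, 15), (6, 0), (6, 1), (6, 6), (6, 9), (6, 14), (6, 15)]
Unfold 3 (reflect across h@4): 24 holes -> [(1, 0), (1, 1), (1, 6), (1, 9), (1, 14), (1, 15), (2, 0), (2, 1), (2, 6), (2, 9), (2, 14), (2, 15), (5, 0), (5, 1), (5, 6), (5, 9), (5, 14), (5, 15), (6, 0), (6, 1), (6, 6), (6, 9), (6, 14), (6, 15)]

Answer: ................
OO....O..O....OO
OO....O..O....OO
................
................
OO....O..O....OO
OO....O..O....OO
................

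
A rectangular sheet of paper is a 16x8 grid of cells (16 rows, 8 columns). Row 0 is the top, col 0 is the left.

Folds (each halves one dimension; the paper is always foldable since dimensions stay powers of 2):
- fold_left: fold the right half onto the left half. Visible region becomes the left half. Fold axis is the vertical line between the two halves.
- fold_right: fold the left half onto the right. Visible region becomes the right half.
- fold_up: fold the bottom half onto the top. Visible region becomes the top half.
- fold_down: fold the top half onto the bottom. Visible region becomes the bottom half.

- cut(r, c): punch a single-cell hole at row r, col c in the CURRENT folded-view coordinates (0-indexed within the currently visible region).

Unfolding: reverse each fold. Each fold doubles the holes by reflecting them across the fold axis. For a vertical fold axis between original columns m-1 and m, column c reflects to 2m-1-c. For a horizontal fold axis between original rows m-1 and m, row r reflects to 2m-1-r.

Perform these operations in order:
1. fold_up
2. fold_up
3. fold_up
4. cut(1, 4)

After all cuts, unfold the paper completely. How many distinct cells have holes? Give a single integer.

Answer: 8

Derivation:
Op 1 fold_up: fold axis h@8; visible region now rows[0,8) x cols[0,8) = 8x8
Op 2 fold_up: fold axis h@4; visible region now rows[0,4) x cols[0,8) = 4x8
Op 3 fold_up: fold axis h@2; visible region now rows[0,2) x cols[0,8) = 2x8
Op 4 cut(1, 4): punch at orig (1,4); cuts so far [(1, 4)]; region rows[0,2) x cols[0,8) = 2x8
Unfold 1 (reflect across h@2): 2 holes -> [(1, 4), (2, 4)]
Unfold 2 (reflect across h@4): 4 holes -> [(1, 4), (2, 4), (5, 4), (6, 4)]
Unfold 3 (reflect across h@8): 8 holes -> [(1, 4), (2, 4), (5, 4), (6, 4), (9, 4), (10, 4), (13, 4), (14, 4)]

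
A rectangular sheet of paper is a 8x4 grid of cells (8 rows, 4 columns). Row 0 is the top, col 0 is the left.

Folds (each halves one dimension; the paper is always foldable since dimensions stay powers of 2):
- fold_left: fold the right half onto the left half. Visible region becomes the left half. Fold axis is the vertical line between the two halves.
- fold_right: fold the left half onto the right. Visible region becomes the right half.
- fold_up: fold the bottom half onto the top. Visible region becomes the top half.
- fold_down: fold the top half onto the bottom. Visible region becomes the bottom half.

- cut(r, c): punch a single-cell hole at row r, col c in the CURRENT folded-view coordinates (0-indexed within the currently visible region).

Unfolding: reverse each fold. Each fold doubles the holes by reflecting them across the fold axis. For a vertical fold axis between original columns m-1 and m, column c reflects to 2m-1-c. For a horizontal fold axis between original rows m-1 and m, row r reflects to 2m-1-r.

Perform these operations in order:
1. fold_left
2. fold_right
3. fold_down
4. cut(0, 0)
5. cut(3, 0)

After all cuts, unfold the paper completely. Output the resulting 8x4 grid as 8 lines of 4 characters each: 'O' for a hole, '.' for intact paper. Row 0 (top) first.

Answer: OOOO
....
....
OOOO
OOOO
....
....
OOOO

Derivation:
Op 1 fold_left: fold axis v@2; visible region now rows[0,8) x cols[0,2) = 8x2
Op 2 fold_right: fold axis v@1; visible region now rows[0,8) x cols[1,2) = 8x1
Op 3 fold_down: fold axis h@4; visible region now rows[4,8) x cols[1,2) = 4x1
Op 4 cut(0, 0): punch at orig (4,1); cuts so far [(4, 1)]; region rows[4,8) x cols[1,2) = 4x1
Op 5 cut(3, 0): punch at orig (7,1); cuts so far [(4, 1), (7, 1)]; region rows[4,8) x cols[1,2) = 4x1
Unfold 1 (reflect across h@4): 4 holes -> [(0, 1), (3, 1), (4, 1), (7, 1)]
Unfold 2 (reflect across v@1): 8 holes -> [(0, 0), (0, 1), (3, 0), (3, 1), (4, 0), (4, 1), (7, 0), (7, 1)]
Unfold 3 (reflect across v@2): 16 holes -> [(0, 0), (0, 1), (0, 2), (0, 3), (3, 0), (3, 1), (3, 2), (3, 3), (4, 0), (4, 1), (4, 2), (4, 3), (7, 0), (7, 1), (7, 2), (7, 3)]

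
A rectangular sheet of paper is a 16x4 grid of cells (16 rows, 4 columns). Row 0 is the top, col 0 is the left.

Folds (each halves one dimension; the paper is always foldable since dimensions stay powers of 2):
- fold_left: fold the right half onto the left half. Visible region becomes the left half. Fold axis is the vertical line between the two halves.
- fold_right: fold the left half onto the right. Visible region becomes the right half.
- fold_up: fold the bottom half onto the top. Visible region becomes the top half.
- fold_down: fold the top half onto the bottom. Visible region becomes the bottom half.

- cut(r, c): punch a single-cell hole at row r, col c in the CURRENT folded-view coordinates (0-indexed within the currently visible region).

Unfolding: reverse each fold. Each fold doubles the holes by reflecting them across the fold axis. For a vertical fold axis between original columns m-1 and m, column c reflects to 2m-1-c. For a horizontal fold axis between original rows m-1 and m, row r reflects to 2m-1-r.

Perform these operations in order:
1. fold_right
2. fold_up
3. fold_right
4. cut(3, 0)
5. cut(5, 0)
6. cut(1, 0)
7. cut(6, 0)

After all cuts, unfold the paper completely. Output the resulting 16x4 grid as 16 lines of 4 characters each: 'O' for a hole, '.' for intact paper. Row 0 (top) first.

Op 1 fold_right: fold axis v@2; visible region now rows[0,16) x cols[2,4) = 16x2
Op 2 fold_up: fold axis h@8; visible region now rows[0,8) x cols[2,4) = 8x2
Op 3 fold_right: fold axis v@3; visible region now rows[0,8) x cols[3,4) = 8x1
Op 4 cut(3, 0): punch at orig (3,3); cuts so far [(3, 3)]; region rows[0,8) x cols[3,4) = 8x1
Op 5 cut(5, 0): punch at orig (5,3); cuts so far [(3, 3), (5, 3)]; region rows[0,8) x cols[3,4) = 8x1
Op 6 cut(1, 0): punch at orig (1,3); cuts so far [(1, 3), (3, 3), (5, 3)]; region rows[0,8) x cols[3,4) = 8x1
Op 7 cut(6, 0): punch at orig (6,3); cuts so far [(1, 3), (3, 3), (5, 3), (6, 3)]; region rows[0,8) x cols[3,4) = 8x1
Unfold 1 (reflect across v@3): 8 holes -> [(1, 2), (1, 3), (3, 2), (3, 3), (5, 2), (5, 3), (6, 2), (6, 3)]
Unfold 2 (reflect across h@8): 16 holes -> [(1, 2), (1, 3), (3, 2), (3, 3), (5, 2), (5, 3), (6, 2), (6, 3), (9, 2), (9, 3), (10, 2), (10, 3), (12, 2), (12, 3), (14, 2), (14, 3)]
Unfold 3 (reflect across v@2): 32 holes -> [(1, 0), (1, 1), (1, 2), (1, 3), (3, 0), (3, 1), (3, 2), (3, 3), (5, 0), (5, 1), (5, 2), (5, 3), (6, 0), (6, 1), (6, 2), (6, 3), (9, 0), (9, 1), (9, 2), (9, 3), (10, 0), (10, 1), (10, 2), (10, 3), (12, 0), (12, 1), (12, 2), (12, 3), (14, 0), (14, 1), (14, 2), (14, 3)]

Answer: ....
OOOO
....
OOOO
....
OOOO
OOOO
....
....
OOOO
OOOO
....
OOOO
....
OOOO
....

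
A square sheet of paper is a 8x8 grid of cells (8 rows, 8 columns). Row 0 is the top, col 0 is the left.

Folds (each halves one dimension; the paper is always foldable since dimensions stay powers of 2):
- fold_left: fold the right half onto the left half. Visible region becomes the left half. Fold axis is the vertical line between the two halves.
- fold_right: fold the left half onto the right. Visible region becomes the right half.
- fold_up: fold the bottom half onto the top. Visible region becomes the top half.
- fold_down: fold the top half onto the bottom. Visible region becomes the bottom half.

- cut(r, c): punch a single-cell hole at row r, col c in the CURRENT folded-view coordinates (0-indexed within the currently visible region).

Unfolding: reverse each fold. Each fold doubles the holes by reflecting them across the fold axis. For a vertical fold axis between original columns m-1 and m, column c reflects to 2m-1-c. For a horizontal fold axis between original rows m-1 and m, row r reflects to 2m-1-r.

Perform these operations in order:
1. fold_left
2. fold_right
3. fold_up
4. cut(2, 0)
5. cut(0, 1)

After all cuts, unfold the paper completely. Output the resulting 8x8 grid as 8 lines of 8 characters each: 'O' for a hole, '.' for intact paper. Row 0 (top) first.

Op 1 fold_left: fold axis v@4; visible region now rows[0,8) x cols[0,4) = 8x4
Op 2 fold_right: fold axis v@2; visible region now rows[0,8) x cols[2,4) = 8x2
Op 3 fold_up: fold axis h@4; visible region now rows[0,4) x cols[2,4) = 4x2
Op 4 cut(2, 0): punch at orig (2,2); cuts so far [(2, 2)]; region rows[0,4) x cols[2,4) = 4x2
Op 5 cut(0, 1): punch at orig (0,3); cuts so far [(0, 3), (2, 2)]; region rows[0,4) x cols[2,4) = 4x2
Unfold 1 (reflect across h@4): 4 holes -> [(0, 3), (2, 2), (5, 2), (7, 3)]
Unfold 2 (reflect across v@2): 8 holes -> [(0, 0), (0, 3), (2, 1), (2, 2), (5, 1), (5, 2), (7, 0), (7, 3)]
Unfold 3 (reflect across v@4): 16 holes -> [(0, 0), (0, 3), (0, 4), (0, 7), (2, 1), (2, 2), (2, 5), (2, 6), (5, 1), (5, 2), (5, 5), (5, 6), (7, 0), (7, 3), (7, 4), (7, 7)]

Answer: O..OO..O
........
.OO..OO.
........
........
.OO..OO.
........
O..OO..O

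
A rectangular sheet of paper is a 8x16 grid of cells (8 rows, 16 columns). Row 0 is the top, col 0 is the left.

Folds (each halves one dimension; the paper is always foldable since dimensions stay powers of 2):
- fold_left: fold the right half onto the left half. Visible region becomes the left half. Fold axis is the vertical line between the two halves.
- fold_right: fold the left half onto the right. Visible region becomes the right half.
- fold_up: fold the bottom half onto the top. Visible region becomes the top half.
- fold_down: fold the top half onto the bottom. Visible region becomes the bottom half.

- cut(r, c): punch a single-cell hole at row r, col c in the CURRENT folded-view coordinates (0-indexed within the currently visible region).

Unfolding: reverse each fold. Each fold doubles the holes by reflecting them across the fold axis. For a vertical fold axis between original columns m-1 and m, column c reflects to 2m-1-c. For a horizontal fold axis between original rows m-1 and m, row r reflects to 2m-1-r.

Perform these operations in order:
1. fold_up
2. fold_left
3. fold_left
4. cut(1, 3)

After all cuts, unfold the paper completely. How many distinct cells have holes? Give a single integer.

Answer: 8

Derivation:
Op 1 fold_up: fold axis h@4; visible region now rows[0,4) x cols[0,16) = 4x16
Op 2 fold_left: fold axis v@8; visible region now rows[0,4) x cols[0,8) = 4x8
Op 3 fold_left: fold axis v@4; visible region now rows[0,4) x cols[0,4) = 4x4
Op 4 cut(1, 3): punch at orig (1,3); cuts so far [(1, 3)]; region rows[0,4) x cols[0,4) = 4x4
Unfold 1 (reflect across v@4): 2 holes -> [(1, 3), (1, 4)]
Unfold 2 (reflect across v@8): 4 holes -> [(1, 3), (1, 4), (1, 11), (1, 12)]
Unfold 3 (reflect across h@4): 8 holes -> [(1, 3), (1, 4), (1, 11), (1, 12), (6, 3), (6, 4), (6, 11), (6, 12)]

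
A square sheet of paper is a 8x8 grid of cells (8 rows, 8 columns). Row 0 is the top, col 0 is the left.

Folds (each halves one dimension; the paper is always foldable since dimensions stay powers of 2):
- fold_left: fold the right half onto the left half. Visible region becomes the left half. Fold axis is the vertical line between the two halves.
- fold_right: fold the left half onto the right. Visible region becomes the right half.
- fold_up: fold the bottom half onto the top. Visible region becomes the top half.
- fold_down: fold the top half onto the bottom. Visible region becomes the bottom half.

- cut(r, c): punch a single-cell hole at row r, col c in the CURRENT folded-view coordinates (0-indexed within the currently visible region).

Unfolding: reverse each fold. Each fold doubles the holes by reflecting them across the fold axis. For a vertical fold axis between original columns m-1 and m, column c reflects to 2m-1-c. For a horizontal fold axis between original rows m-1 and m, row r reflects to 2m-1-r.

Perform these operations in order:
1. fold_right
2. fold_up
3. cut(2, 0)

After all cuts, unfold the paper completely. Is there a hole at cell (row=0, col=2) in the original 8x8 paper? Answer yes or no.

Op 1 fold_right: fold axis v@4; visible region now rows[0,8) x cols[4,8) = 8x4
Op 2 fold_up: fold axis h@4; visible region now rows[0,4) x cols[4,8) = 4x4
Op 3 cut(2, 0): punch at orig (2,4); cuts so far [(2, 4)]; region rows[0,4) x cols[4,8) = 4x4
Unfold 1 (reflect across h@4): 2 holes -> [(2, 4), (5, 4)]
Unfold 2 (reflect across v@4): 4 holes -> [(2, 3), (2, 4), (5, 3), (5, 4)]
Holes: [(2, 3), (2, 4), (5, 3), (5, 4)]

Answer: no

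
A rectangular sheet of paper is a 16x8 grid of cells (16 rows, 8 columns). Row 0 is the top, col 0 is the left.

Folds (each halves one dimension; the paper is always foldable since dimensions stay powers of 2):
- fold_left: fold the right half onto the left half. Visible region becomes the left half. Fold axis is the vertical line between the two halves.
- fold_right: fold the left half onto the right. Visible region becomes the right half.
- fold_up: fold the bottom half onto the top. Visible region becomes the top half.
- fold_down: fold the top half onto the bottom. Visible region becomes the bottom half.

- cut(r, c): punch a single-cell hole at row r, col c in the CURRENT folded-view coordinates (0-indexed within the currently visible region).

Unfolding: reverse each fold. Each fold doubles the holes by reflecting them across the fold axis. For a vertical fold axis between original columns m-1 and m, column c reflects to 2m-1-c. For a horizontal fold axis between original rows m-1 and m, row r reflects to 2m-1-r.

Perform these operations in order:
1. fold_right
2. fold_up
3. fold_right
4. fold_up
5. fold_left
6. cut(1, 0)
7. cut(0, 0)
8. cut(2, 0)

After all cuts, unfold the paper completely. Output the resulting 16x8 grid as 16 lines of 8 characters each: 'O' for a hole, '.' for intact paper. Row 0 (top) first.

Answer: OOOOOOOO
OOOOOOOO
OOOOOOOO
........
........
OOOOOOOO
OOOOOOOO
OOOOOOOO
OOOOOOOO
OOOOOOOO
OOOOOOOO
........
........
OOOOOOOO
OOOOOOOO
OOOOOOOO

Derivation:
Op 1 fold_right: fold axis v@4; visible region now rows[0,16) x cols[4,8) = 16x4
Op 2 fold_up: fold axis h@8; visible region now rows[0,8) x cols[4,8) = 8x4
Op 3 fold_right: fold axis v@6; visible region now rows[0,8) x cols[6,8) = 8x2
Op 4 fold_up: fold axis h@4; visible region now rows[0,4) x cols[6,8) = 4x2
Op 5 fold_left: fold axis v@7; visible region now rows[0,4) x cols[6,7) = 4x1
Op 6 cut(1, 0): punch at orig (1,6); cuts so far [(1, 6)]; region rows[0,4) x cols[6,7) = 4x1
Op 7 cut(0, 0): punch at orig (0,6); cuts so far [(0, 6), (1, 6)]; region rows[0,4) x cols[6,7) = 4x1
Op 8 cut(2, 0): punch at orig (2,6); cuts so far [(0, 6), (1, 6), (2, 6)]; region rows[0,4) x cols[6,7) = 4x1
Unfold 1 (reflect across v@7): 6 holes -> [(0, 6), (0, 7), (1, 6), (1, 7), (2, 6), (2, 7)]
Unfold 2 (reflect across h@4): 12 holes -> [(0, 6), (0, 7), (1, 6), (1, 7), (2, 6), (2, 7), (5, 6), (5, 7), (6, 6), (6, 7), (7, 6), (7, 7)]
Unfold 3 (reflect across v@6): 24 holes -> [(0, 4), (0, 5), (0, 6), (0, 7), (1, 4), (1, 5), (1, 6), (1, 7), (2, 4), (2, 5), (2, 6), (2, 7), (5, 4), (5, 5), (5, 6), (5, 7), (6, 4), (6, 5), (6, 6), (6, 7), (7, 4), (7, 5), (7, 6), (7, 7)]
Unfold 4 (reflect across h@8): 48 holes -> [(0, 4), (0, 5), (0, 6), (0, 7), (1, 4), (1, 5), (1, 6), (1, 7), (2, 4), (2, 5), (2, 6), (2, 7), (5, 4), (5, 5), (5, 6), (5, 7), (6, 4), (6, 5), (6, 6), (6, 7), (7, 4), (7, 5), (7, 6), (7, 7), (8, 4), (8, 5), (8, 6), (8, 7), (9, 4), (9, 5), (9, 6), (9, 7), (10, 4), (10, 5), (10, 6), (10, 7), (13, 4), (13, 5), (13, 6), (13, 7), (14, 4), (14, 5), (14, 6), (14, 7), (15, 4), (15, 5), (15, 6), (15, 7)]
Unfold 5 (reflect across v@4): 96 holes -> [(0, 0), (0, 1), (0, 2), (0, 3), (0, 4), (0, 5), (0, 6), (0, 7), (1, 0), (1, 1), (1, 2), (1, 3), (1, 4), (1, 5), (1, 6), (1, 7), (2, 0), (2, 1), (2, 2), (2, 3), (2, 4), (2, 5), (2, 6), (2, 7), (5, 0), (5, 1), (5, 2), (5, 3), (5, 4), (5, 5), (5, 6), (5, 7), (6, 0), (6, 1), (6, 2), (6, 3), (6, 4), (6, 5), (6, 6), (6, 7), (7, 0), (7, 1), (7, 2), (7, 3), (7, 4), (7, 5), (7, 6), (7, 7), (8, 0), (8, 1), (8, 2), (8, 3), (8, 4), (8, 5), (8, 6), (8, 7), (9, 0), (9, 1), (9, 2), (9, 3), (9, 4), (9, 5), (9, 6), (9, 7), (10, 0), (10, 1), (10, 2), (10, 3), (10, 4), (10, 5), (10, 6), (10, 7), (13, 0), (13, 1), (13, 2), (13, 3), (13, 4), (13, 5), (13, 6), (13, 7), (14, 0), (14, 1), (14, 2), (14, 3), (14, 4), (14, 5), (14, 6), (14, 7), (15, 0), (15, 1), (15, 2), (15, 3), (15, 4), (15, 5), (15, 6), (15, 7)]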